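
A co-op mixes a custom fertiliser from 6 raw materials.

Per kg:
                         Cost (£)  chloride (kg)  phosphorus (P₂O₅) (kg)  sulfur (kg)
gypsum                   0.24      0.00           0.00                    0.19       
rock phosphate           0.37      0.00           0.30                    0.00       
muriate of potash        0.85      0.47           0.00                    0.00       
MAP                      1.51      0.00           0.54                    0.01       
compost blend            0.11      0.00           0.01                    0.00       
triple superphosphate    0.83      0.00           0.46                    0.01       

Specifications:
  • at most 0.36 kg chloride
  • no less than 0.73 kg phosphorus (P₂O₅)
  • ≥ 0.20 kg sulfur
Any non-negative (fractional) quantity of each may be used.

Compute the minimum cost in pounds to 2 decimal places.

£1.15

Let x1 = kg of gypsum, x2 = kg of rock phosphate, x3 = kg of muriate of potash, x4 = kg of MAP, x5 = kg of compost blend, x6 = kg of triple superphosphate.
Minimize 0.24x1 + 0.37x2 + 0.85x3 + 1.51x4 + 0.11x5 + 0.83x6 s.t.:
  0.47x3 ≤ 0.36   (chloride)
  0.3x2 + 0.54x4 + 0.01x5 + 0.46x6 ≥ 0.73   (phosphorus (P₂O₅))
  0.19x1 + 0.01x4 + 0.01x6 ≥ 0.2   (sulfur)
  x1, x2, x3, x4, x5, x6 ≥ 0.
The optimal basis is {gypsum, rock phosphate}; muriate of potash, MAP, compost blend, triple superphosphate drop out. There the phosphorus (P₂O₅) and sulfur constraints are tight.
Optimal quantities: gypsum = 1.053 kg, rock phosphate = 2.433 kg.
Hence cost = 0.24·1.053 + 0.37·2.433 = £1.1529.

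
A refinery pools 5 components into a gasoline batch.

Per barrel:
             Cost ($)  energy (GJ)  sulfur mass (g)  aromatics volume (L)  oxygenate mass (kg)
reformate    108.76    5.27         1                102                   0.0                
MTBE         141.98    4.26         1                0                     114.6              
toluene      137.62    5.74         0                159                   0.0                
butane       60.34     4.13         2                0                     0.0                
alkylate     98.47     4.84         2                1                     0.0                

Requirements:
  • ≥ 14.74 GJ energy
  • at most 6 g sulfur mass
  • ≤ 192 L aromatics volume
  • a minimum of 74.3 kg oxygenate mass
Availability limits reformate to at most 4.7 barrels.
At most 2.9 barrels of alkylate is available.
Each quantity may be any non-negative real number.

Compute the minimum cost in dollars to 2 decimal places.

Treat it as an LP. Let x1 = barrels of reformate, x2 = barrels of MTBE, x3 = barrels of toluene, x4 = barrels of butane, x5 = barrels of alkylate.
Minimize 108.76x1 + 141.98x2 + 137.62x3 + 60.34x4 + 98.47x5 with:
  5.27x1 + 4.26x2 + 5.74x3 + 4.13x4 + 4.84x5 ≥ 14.74   (energy)
  1x1 + 1x2 + 2x4 + 2x5 ≤ 6   (sulfur mass)
  102x1 + 159x3 + 1x5 ≤ 192   (aromatics volume)
  114.6x2 ≥ 74.3   (oxygenate mass)
  x1 ≤ 4.7
  x5 ≤ 2.9
  x1, x2, x3, x4, x5 ≥ 0.
The optimal basis is {MTBE, toluene, butane}; reformate, alkylate drop out. The energy, sulfur mass, oxygenate mass requirements are met with equality.
That vertex is x2 = 0.64834, x3 = 0.16148, x4 = 2.6758.
Objective = 141.98·0.64834 + 137.62·0.16148 + 60.34·2.6758 = 275.7320.

$275.73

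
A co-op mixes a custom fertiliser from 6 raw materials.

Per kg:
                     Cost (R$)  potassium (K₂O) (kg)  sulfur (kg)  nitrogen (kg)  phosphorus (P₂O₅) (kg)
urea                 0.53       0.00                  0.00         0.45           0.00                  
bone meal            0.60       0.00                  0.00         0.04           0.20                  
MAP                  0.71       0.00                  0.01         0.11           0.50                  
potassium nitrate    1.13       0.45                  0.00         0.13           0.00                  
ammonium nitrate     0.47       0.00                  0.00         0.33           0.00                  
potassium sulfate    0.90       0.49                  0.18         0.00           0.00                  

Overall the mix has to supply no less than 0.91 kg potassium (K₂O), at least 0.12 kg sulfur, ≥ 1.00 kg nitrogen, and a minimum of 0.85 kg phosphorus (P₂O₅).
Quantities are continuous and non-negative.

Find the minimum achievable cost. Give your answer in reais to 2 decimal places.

Set it up as a linear program. Let x1 = kg of urea, x2 = kg of bone meal, x3 = kg of MAP, x4 = kg of potassium nitrate, x5 = kg of ammonium nitrate, x6 = kg of potassium sulfate.
Minimise 0.53x1 + 0.6x2 + 0.71x3 + 1.13x4 + 0.47x5 + 0.9x6 s.t.:
  0.45x4 + 0.49x6 ≥ 0.91   (potassium (K₂O))
  0.01x3 + 0.18x6 ≥ 0.12   (sulfur)
  0.45x1 + 0.04x2 + 0.11x3 + 0.13x4 + 0.33x5 ≥ 1   (nitrogen)
  0.2x2 + 0.5x3 ≥ 0.85   (phosphorus (P₂O₅))
  x1, x2, x3, x4, x5, x6 ≥ 0.
The optimal basis is {urea, MAP, potassium sulfate}; bone meal, potassium nitrate, ammonium nitrate drop out. The potassium (K₂O), nitrogen, phosphorus (P₂O₅) requirements are met with equality.
Optimal quantities: urea = 1.807 kg, MAP = 1.7 kg, potassium sulfate = 1.857 kg.
Cost = 0.53·1.807 + 0.71·1.7 + 0.9·1.857 = 3.8360.

R$3.84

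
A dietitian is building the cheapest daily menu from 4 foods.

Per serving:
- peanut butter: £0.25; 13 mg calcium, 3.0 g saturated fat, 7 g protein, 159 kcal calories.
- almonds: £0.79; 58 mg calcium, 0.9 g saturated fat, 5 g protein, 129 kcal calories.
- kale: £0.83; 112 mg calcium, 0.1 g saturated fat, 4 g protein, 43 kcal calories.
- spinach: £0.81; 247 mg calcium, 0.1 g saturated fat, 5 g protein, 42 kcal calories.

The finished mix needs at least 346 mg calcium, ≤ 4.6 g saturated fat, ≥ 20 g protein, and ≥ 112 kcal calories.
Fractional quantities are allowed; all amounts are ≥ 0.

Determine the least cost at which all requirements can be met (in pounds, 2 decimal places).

Set it up as a linear program. Let x1 = servings of peanut butter, x2 = servings of almonds, x3 = servings of kale, x4 = servings of spinach.
Minimize 0.25x1 + 0.79x2 + 0.83x3 + 0.81x4 s.t.:
  13x1 + 58x2 + 112x3 + 247x4 ≥ 346   (calcium)
  3x1 + 0.9x2 + 0.1x3 + 0.1x4 ≤ 4.6   (saturated fat)
  7x1 + 5x2 + 4x3 + 5x4 ≥ 20   (protein)
  159x1 + 129x2 + 43x3 + 42x4 ≥ 112   (calories)
  x1, x2, x3, x4 ≥ 0.
The cheapest feasible vertex uses only peanut butter, spinach; almonds, kale are not used. There the saturated fat and protein constraints are tight.
That vertex is x1 = 1.469, x4 = 1.944.
Total cost: 0.25·1.469 + 0.81·1.944 = 1.9419.

£1.94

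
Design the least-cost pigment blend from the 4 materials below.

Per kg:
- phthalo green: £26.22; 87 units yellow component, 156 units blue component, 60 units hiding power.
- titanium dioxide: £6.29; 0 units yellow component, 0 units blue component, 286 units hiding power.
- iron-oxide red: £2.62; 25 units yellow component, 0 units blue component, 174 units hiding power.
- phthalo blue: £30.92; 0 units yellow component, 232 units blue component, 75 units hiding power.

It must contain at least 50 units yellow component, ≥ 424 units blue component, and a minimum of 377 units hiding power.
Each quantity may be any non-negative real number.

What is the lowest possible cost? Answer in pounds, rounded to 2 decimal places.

Let x1 = kg of phthalo green, x2 = kg of titanium dioxide, x3 = kg of iron-oxide red, x4 = kg of phthalo blue.
Minimise 26.22x1 + 6.29x2 + 2.62x3 + 30.92x4 subject to:
  87x1 + 25x3 ≥ 50   (yellow component)
  156x1 + 232x4 ≥ 424   (blue component)
  60x1 + 286x2 + 174x3 + 75x4 ≥ 377   (hiding power)
  x1, x2, x3, x4 ≥ 0.
The minimum-cost mix takes nothing from titanium dioxide — only phthalo green, iron-oxide red, phthalo blue. The yellow component, blue component, hiding power requirements are met with equality.
That vertex is x1 = 0.18134, x3 = 1.3689, x4 = 1.7057.
Hence cost = 26.22·0.18134 + 2.62·1.3689 + 30.92·1.7057 = £61.0815.

£61.08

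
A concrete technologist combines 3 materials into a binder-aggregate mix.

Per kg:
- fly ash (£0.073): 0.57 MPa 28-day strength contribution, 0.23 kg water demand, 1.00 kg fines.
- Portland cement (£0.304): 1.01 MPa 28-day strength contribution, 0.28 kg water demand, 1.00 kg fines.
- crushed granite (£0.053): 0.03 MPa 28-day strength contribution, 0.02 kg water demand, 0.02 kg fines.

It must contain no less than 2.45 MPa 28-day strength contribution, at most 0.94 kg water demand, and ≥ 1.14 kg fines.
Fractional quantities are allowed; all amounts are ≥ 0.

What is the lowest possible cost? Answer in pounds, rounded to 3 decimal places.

Treat it as an LP. Let x1 = kg of fly ash, x2 = kg of Portland cement, x3 = kg of crushed granite.
Minimise 0.073x1 + 0.304x2 + 0.053x3 s.t.:
  0.57x1 + 1.01x2 + 0.03x3 ≥ 2.45   (28-day strength contribution)
  0.23x1 + 0.28x2 + 0.02x3 ≤ 0.94   (water demand)
  1x1 + 1x2 + 0.02x3 ≥ 1.14   (fines)
  x1, x2, x3 ≥ 0.
At the optimum only fly ash, Portland cement are positive (crushed granite = 0). Binding constraints: 28-day strength contribution and water demand.
So fly ash = 3.623 kg, Portland cement = 0.381 kg.
Total cost: 0.073·3.623 + 0.304·0.381 = 0.38030.

£0.380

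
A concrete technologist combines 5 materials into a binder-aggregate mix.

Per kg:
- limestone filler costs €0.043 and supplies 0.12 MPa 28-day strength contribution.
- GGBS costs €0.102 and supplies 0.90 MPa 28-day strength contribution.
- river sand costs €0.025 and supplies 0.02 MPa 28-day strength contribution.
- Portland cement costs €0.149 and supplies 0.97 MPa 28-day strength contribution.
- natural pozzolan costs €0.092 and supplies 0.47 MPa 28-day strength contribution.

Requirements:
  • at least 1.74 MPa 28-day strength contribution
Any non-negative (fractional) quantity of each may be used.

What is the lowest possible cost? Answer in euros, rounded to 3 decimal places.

€0.197

Treat it as an LP. Let x1 = kg of limestone filler, x2 = kg of GGBS, x3 = kg of river sand, x4 = kg of Portland cement, x5 = kg of natural pozzolan.
Minimise 0.043x1 + 0.102x2 + 0.025x3 + 0.149x4 + 0.092x5 s.t.:
  0.12x1 + 0.9x2 + 0.02x3 + 0.97x4 + 0.47x5 ≥ 1.74   (28-day strength contribution)
  x1, x2, x3, x4, x5 ≥ 0.
The optimal basis is {GGBS}; limestone filler, river sand, Portland cement, natural pozzolan drop out. There the 28-day strength contribution constraint is tight.
Optimal quantities: GGBS = 1.933 kg.
Cost = 0.102·1.933 = 0.19717.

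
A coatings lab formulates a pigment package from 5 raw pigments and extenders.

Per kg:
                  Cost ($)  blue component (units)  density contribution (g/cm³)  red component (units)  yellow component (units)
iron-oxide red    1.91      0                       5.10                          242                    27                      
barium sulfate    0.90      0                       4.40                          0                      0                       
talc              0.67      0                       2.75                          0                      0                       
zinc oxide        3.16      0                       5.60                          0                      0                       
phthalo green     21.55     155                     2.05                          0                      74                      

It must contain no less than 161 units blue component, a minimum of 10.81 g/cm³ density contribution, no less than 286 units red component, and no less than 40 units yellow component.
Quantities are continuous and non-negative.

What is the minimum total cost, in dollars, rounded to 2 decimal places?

$25.18

Treat it as an LP. Let x1 = kg of iron-oxide red, x2 = kg of barium sulfate, x3 = kg of talc, x4 = kg of zinc oxide, x5 = kg of phthalo green.
Minimise 1.91x1 + 0.9x2 + 0.67x3 + 3.16x4 + 21.55x5 with:
  155x5 ≥ 161   (blue component)
  5.1x1 + 4.4x2 + 2.75x3 + 5.6x4 + 2.05x5 ≥ 10.81   (density contribution)
  242x1 ≥ 286   (red component)
  27x1 + 74x5 ≥ 40   (yellow component)
  x1, x2, x3, x4, x5 ≥ 0.
At the optimum only iron-oxide red, barium sulfate, phthalo green are positive (talc, zinc oxide = 0). Binding constraints: blue component, density contribution, red component.
Optimal quantities: iron-oxide red = 1.1818 kg, barium sulfate = 0.60304 kg, phthalo green = 1.0387 kg.
Total cost: 1.91·1.1818 + 0.9·0.60304 + 21.55·1.0387 = 25.1840.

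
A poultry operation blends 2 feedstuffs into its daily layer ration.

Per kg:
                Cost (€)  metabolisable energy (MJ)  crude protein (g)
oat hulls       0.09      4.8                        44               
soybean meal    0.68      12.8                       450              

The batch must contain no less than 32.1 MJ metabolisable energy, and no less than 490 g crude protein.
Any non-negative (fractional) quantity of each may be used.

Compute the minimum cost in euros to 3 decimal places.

Treat it as an LP. Let x1 = kg of oat hulls, x2 = kg of soybean meal.
Minimise 0.09x1 + 0.68x2 s.t.:
  4.8x1 + 12.8x2 ≥ 32.1   (metabolisable energy)
  44x1 + 450x2 ≥ 490   (crude protein)
  x1, x2 ≥ 0.
Both inputs are positive at the optimum. There the metabolisable energy and crude protein constraints are tight.
So oat hulls = 5.118 kg, soybean meal = 0.5884 kg.
Total cost: 0.09·5.118 + 0.68·0.5884 = 0.86073.

€0.861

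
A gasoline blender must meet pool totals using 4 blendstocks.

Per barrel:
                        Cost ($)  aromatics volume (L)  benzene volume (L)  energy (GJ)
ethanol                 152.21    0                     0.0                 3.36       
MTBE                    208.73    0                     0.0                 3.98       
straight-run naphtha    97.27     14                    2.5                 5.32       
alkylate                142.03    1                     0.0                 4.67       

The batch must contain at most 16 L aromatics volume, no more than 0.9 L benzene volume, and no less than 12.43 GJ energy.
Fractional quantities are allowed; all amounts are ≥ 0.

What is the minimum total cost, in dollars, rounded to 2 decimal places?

$354.81

This is a linear program. Let x1 = barrels of ethanol, x2 = barrels of MTBE, x3 = barrels of straight-run naphtha, x4 = barrels of alkylate.
Minimise 152.21x1 + 208.73x2 + 97.27x3 + 142.03x4 s.t.:
  14x3 + 1x4 ≤ 16   (aromatics volume)
  2.5x3 ≤ 0.9   (benzene volume)
  3.36x1 + 3.98x2 + 5.32x3 + 4.67x4 ≥ 12.43   (energy)
  x1, x2, x3, x4 ≥ 0.
The optimal basis is {straight-run naphtha, alkylate}; ethanol, MTBE drop out. Binding constraints: benzene volume and energy.
So straight-run naphtha = 0.36 barrels, alkylate = 2.2516 barrels.
Hence cost = 97.27·0.36 + 142.03·2.2516 = $354.8119.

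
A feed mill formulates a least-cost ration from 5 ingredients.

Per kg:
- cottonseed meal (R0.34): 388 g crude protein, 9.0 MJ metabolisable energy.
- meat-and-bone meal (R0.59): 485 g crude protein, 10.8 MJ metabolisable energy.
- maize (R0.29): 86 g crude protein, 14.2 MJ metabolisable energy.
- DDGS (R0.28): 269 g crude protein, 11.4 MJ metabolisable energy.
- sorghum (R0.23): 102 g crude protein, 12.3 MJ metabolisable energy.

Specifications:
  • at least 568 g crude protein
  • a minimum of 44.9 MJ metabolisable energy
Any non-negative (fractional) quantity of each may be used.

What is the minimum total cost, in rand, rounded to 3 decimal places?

R0.915

Let x1 = kg of cottonseed meal, x2 = kg of meat-and-bone meal, x3 = kg of maize, x4 = kg of DDGS, x5 = kg of sorghum.
Minimise 0.34x1 + 0.59x2 + 0.29x3 + 0.28x4 + 0.23x5 subject to:
  388x1 + 485x2 + 86x3 + 269x4 + 102x5 ≥ 568   (crude protein)
  9x1 + 10.8x2 + 14.2x3 + 11.4x4 + 12.3x5 ≥ 44.9   (metabolisable energy)
  x1, x2, x3, x4, x5 ≥ 0.
At the optimum only DDGS, sorghum are positive (cottonseed meal, meat-and-bone meal, maize = 0). Binding constraints: crude protein and metabolisable energy.
Optimal quantities: DDGS = 1.1215 kg, sorghum = 2.611 kg.
Objective = 0.28·1.1215 + 0.23·2.611 = 0.91455.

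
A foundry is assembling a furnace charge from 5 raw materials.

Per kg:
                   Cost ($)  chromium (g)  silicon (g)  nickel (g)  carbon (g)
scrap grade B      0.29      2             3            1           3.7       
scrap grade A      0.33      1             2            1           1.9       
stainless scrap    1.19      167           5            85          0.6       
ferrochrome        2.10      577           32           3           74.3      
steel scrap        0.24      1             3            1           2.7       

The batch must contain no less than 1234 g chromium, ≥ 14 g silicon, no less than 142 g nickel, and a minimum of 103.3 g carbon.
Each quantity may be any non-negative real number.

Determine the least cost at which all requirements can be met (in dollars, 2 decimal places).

Let x1 = kg of scrap grade B, x2 = kg of scrap grade A, x3 = kg of stainless scrap, x4 = kg of ferrochrome, x5 = kg of steel scrap.
Minimise 0.29x1 + 0.33x2 + 1.19x3 + 2.1x4 + 0.24x5 with:
  2x1 + 1x2 + 167x3 + 577x4 + 1x5 ≥ 1234   (chromium)
  3x1 + 2x2 + 5x3 + 32x4 + 3x5 ≥ 14   (silicon)
  1x1 + 1x2 + 85x3 + 3x4 + 1x5 ≥ 142   (nickel)
  3.7x1 + 1.9x2 + 0.6x3 + 74.3x4 + 2.7x5 ≥ 103.3   (carbon)
  x1, x2, x3, x4, x5 ≥ 0.
At the optimum only stainless scrap, ferrochrome are positive (scrap grade B, scrap grade A, steel scrap = 0). Binding constraints: chromium and nickel.
Solving gives x3 = 1.612, x4 = 1.672.
Cost = 1.19·1.612 + 2.1·1.672 = 5.4295.

$5.43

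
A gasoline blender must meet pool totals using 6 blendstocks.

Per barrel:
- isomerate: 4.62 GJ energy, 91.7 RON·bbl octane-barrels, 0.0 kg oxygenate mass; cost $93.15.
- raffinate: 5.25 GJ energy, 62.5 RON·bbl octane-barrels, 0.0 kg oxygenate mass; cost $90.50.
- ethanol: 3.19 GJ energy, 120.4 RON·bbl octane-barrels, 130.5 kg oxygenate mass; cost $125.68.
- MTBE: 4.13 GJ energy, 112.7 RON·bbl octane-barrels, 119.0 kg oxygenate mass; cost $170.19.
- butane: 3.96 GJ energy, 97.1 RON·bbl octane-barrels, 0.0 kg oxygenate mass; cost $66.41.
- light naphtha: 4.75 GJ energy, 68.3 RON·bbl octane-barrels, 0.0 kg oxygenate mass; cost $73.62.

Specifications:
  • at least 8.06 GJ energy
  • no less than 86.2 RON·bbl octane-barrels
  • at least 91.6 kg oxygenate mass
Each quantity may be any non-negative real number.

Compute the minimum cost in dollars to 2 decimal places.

Set it up as a linear program. Let x1 = barrels of isomerate, x2 = barrels of raffinate, x3 = barrels of ethanol, x4 = barrels of MTBE, x5 = barrels of butane, x6 = barrels of light naphtha.
Minimize 93.15x1 + 90.5x2 + 125.68x3 + 170.19x4 + 66.41x5 + 73.62x6 with:
  4.62x1 + 5.25x2 + 3.19x3 + 4.13x4 + 3.96x5 + 4.75x6 ≥ 8.06   (energy)
  91.7x1 + 62.5x2 + 120.4x3 + 112.7x4 + 97.1x5 + 68.3x6 ≥ 86.2   (octane-barrels)
  130.5x3 + 119x4 ≥ 91.6   (oxygenate mass)
  x1, x2, x3, x4, x5, x6 ≥ 0.
The optimal basis is {ethanol, light naphtha}; isomerate, raffinate, MTBE, butane drop out. Binding constraints: energy and oxygenate mass.
So ethanol = 0.701916 barrels, light naphtha = 1.22545 barrels.
Objective = 125.68·0.701916 + 73.62·1.22545 = 178.4344.

$178.43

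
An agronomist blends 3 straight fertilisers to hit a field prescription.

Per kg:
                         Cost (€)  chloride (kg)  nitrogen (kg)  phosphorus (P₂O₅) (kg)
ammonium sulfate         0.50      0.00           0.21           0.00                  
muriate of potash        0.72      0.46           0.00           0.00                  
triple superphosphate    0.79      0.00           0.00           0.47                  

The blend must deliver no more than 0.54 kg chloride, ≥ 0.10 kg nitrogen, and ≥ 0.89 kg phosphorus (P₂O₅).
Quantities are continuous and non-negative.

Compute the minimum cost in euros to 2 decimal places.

This is a linear program. Let x1 = kg of ammonium sulfate, x2 = kg of muriate of potash, x3 = kg of triple superphosphate.
min 0.5x1 + 0.72x2 + 0.79x3 s.t.:
  0.46x2 ≤ 0.54   (chloride)
  0.21x1 ≥ 0.1   (nitrogen)
  0.47x3 ≥ 0.89   (phosphorus (P₂O₅))
  x1, x2, x3 ≥ 0.
The optimal basis is {ammonium sulfate, triple superphosphate}; muriate of potash drops out. The nitrogen and phosphorus (P₂O₅) requirements are met with equality.
That vertex is x1 = 0.4762, x3 = 1.894.
Hence cost = 0.5·0.4762 + 0.79·1.894 = €1.7344.

€1.73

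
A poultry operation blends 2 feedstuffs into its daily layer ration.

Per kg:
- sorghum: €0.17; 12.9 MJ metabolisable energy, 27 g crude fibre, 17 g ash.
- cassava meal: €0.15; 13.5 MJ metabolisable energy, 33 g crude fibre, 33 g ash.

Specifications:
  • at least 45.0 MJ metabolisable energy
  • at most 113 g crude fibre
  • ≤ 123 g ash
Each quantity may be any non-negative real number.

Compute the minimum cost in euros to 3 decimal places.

€0.500

Set it up as a linear program. Let x1 = kg of sorghum, x2 = kg of cassava meal.
Minimise 0.17x1 + 0.15x2 subject to:
  12.9x1 + 13.5x2 ≥ 45   (metabolisable energy)
  27x1 + 33x2 ≤ 113   (crude fibre)
  17x1 + 33x2 ≤ 123   (ash)
  x1, x2 ≥ 0.
The minimum-cost mix takes nothing from sorghum — only cassava meal. The metabolisable energy requirement is met with equality.
That vertex is x2 = 3.333.
Cost = 0.15·3.333 = 0.49995.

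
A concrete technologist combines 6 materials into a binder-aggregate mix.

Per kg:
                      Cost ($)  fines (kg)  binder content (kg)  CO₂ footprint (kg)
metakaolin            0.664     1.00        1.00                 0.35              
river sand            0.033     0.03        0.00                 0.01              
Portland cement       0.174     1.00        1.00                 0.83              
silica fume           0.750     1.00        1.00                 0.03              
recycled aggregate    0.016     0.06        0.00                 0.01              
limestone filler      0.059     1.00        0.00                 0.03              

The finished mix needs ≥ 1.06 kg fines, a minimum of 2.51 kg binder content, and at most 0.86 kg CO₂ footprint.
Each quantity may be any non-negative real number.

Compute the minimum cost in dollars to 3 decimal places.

This is a linear program. Let x1 = kg of metakaolin, x2 = kg of river sand, x3 = kg of Portland cement, x4 = kg of silica fume, x5 = kg of recycled aggregate, x6 = kg of limestone filler.
Minimize 0.664x1 + 0.033x2 + 0.174x3 + 0.75x4 + 0.016x5 + 0.059x6 with:
  1x1 + 0.03x2 + 1x3 + 1x4 + 0.06x5 + 1x6 ≥ 1.06   (fines)
  1x1 + 1x3 + 1x4 ≥ 2.51   (binder content)
  0.35x1 + 0.01x2 + 0.83x3 + 0.03x4 + 0.01x5 + 0.03x6 ≤ 0.86   (CO₂ footprint)
  x1, x2, x3, x4, x5, x6 ≥ 0.
The optimal basis is {Portland cement, silica fume}; metakaolin, river sand, recycled aggregate, limestone filler drop out. The binder content and CO₂ footprint requirements are met with equality.
That vertex is x3 = 0.980875, x4 = 1.52912.
Hence cost = 0.174·0.980875 + 0.75·1.52912 = $1.31751.

$1.318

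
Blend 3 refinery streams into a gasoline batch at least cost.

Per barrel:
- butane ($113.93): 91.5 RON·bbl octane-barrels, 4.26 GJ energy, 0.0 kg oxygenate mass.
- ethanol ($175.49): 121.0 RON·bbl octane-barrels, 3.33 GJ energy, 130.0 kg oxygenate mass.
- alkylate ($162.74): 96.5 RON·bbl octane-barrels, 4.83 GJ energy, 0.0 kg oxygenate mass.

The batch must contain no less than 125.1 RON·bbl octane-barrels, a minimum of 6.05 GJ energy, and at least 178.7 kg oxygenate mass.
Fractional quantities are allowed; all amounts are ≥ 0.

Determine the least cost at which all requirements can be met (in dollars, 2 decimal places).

$280.61

Let x1 = barrels of butane, x2 = barrels of ethanol, x3 = barrels of alkylate.
Minimise 113.93x1 + 175.49x2 + 162.74x3 s.t.:
  91.5x1 + 121x2 + 96.5x3 ≥ 125.1   (octane-barrels)
  4.26x1 + 3.33x2 + 4.83x3 ≥ 6.05   (energy)
  130x2 ≥ 178.7   (oxygenate mass)
  x1, x2, x3 ≥ 0.
The cheapest feasible vertex uses only butane, ethanol; alkylate is not used. Binding constraints: energy and oxygenate mass.
Optimal quantities: butane = 0.34566 barrels, ethanol = 1.3746 barrels.
Hence cost = 113.93·0.34566 + 175.49·1.3746 = $280.6096.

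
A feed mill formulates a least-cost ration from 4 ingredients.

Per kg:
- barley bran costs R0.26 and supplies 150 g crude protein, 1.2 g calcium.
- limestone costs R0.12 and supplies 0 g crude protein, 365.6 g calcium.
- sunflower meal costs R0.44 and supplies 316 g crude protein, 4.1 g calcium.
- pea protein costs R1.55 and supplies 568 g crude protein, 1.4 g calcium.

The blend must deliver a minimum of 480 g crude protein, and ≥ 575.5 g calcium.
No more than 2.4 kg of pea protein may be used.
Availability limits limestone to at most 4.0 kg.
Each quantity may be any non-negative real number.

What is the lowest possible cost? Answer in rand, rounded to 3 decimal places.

R0.855

Let x1 = kg of barley bran, x2 = kg of limestone, x3 = kg of sunflower meal, x4 = kg of pea protein.
Minimize 0.26x1 + 0.12x2 + 0.44x3 + 1.55x4 s.t.:
  150x1 + 316x3 + 568x4 ≥ 480   (crude protein)
  1.2x1 + 365.6x2 + 4.1x3 + 1.4x4 ≥ 575.5   (calcium)
  x4 ≤ 2.4
  x2 ≤ 4
  x1, x2, x3, x4 ≥ 0.
At the optimum only limestone, sunflower meal are positive (barley bran, pea protein = 0). There the crude protein and calcium constraints are tight.
So limestone = 1.557 kg, sunflower meal = 1.519 kg.
Hence cost = 0.12·1.557 + 0.44·1.519 = R0.85520.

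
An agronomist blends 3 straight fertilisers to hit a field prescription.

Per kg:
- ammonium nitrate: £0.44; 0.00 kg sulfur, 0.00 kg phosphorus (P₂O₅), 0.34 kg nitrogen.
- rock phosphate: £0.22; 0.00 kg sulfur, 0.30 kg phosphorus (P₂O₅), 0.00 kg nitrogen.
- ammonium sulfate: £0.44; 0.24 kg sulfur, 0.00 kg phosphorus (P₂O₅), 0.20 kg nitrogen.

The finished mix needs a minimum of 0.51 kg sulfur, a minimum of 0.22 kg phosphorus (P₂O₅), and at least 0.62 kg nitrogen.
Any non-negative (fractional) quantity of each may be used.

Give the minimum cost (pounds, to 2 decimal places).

Let x1 = kg of ammonium nitrate, x2 = kg of rock phosphate, x3 = kg of ammonium sulfate.
Minimise 0.44x1 + 0.22x2 + 0.44x3 with:
  0.24x3 ≥ 0.51   (sulfur)
  0.3x2 ≥ 0.22   (phosphorus (P₂O₅))
  0.34x1 + 0.2x3 ≥ 0.62   (nitrogen)
  x1, x2, x3 ≥ 0.
The optimal mix uses every input. There the sulfur, phosphorus (P₂O₅), nitrogen constraints are tight.
Solving gives x1 = 0.5735, x2 = 0.7333, x3 = 2.125.
Objective = 0.44·0.5735 + 0.22·0.7333 + 0.44·2.125 = 1.3487.

£1.35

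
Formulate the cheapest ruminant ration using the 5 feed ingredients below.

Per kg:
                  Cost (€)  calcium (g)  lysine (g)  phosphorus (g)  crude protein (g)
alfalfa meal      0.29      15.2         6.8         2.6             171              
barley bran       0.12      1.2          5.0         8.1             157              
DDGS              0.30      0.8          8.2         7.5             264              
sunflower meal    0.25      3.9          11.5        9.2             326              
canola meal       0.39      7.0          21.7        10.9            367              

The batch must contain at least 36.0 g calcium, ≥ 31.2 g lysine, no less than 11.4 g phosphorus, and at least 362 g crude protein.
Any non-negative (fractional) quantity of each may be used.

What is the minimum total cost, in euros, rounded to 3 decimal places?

€0.895

Let x1 = kg of alfalfa meal, x2 = kg of barley bran, x3 = kg of DDGS, x4 = kg of sunflower meal, x5 = kg of canola meal.
Minimise 0.29x1 + 0.12x2 + 0.3x3 + 0.25x4 + 0.39x5 with:
  15.2x1 + 1.2x2 + 0.8x3 + 3.9x4 + 7x5 ≥ 36   (calcium)
  6.8x1 + 5x2 + 8.2x3 + 11.5x4 + 21.7x5 ≥ 31.2   (lysine)
  2.6x1 + 8.1x2 + 7.5x3 + 9.2x4 + 10.9x5 ≥ 11.4   (phosphorus)
  171x1 + 157x2 + 264x3 + 326x4 + 367x5 ≥ 362   (crude protein)
  x1, x2, x3, x4, x5 ≥ 0.
At the optimum only alfalfa meal, canola meal are positive (barley bran, DDGS, sunflower meal = 0). There the calcium and lysine constraints are tight.
That vertex is x1 = 1.994, x5 = 0.8129.
Cost = 0.29·1.994 + 0.39·0.8129 = 0.89529.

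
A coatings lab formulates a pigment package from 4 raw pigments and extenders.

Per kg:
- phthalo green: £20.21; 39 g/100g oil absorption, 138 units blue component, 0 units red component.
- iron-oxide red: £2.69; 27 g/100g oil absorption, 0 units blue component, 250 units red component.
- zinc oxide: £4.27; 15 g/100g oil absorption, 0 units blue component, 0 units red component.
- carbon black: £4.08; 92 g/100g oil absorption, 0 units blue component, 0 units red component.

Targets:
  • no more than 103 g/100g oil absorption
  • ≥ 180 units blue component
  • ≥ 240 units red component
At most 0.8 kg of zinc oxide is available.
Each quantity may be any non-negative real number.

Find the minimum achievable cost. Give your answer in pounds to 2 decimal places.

Set it up as a linear program. Let x1 = kg of phthalo green, x2 = kg of iron-oxide red, x3 = kg of zinc oxide, x4 = kg of carbon black.
min 20.21x1 + 2.69x2 + 4.27x3 + 4.08x4 s.t.:
  39x1 + 27x2 + 15x3 + 92x4 ≤ 103   (oil absorption)
  138x1 ≥ 180   (blue component)
  250x2 ≥ 240   (red component)
  x3 ≤ 0.8
  x1, x2, x3, x4 ≥ 0.
The cheapest feasible vertex uses only phthalo green, iron-oxide red; zinc oxide, carbon black are not used. The blue component and red component requirements are met with equality.
That vertex is x1 = 1.304, x2 = 0.96.
Total cost: 20.21·1.304 + 2.69·0.96 = 28.9362.

£28.94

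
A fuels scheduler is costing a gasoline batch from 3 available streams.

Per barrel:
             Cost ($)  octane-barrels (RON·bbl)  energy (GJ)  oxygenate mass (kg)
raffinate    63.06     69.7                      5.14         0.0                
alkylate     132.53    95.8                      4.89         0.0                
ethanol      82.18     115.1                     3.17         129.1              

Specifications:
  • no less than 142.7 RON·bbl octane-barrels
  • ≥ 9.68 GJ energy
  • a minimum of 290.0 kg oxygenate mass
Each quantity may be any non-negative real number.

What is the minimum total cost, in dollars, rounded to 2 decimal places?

Let x1 = barrels of raffinate, x2 = barrels of alkylate, x3 = barrels of ethanol.
Minimise 63.06x1 + 132.53x2 + 82.18x3 subject to:
  69.7x1 + 95.8x2 + 115.1x3 ≥ 142.7   (octane-barrels)
  5.14x1 + 4.89x2 + 3.17x3 ≥ 9.68   (energy)
  129.1x3 ≥ 290   (oxygenate mass)
  x1, x2, x3 ≥ 0.
The minimum-cost mix takes nothing from alkylate — only raffinate, ethanol. The energy and oxygenate mass requirements are met with equality.
That vertex is x1 = 0.49789, x3 = 2.2463.
Objective = 63.06·0.49789 + 82.18·2.2463 = 215.9979.

$216.00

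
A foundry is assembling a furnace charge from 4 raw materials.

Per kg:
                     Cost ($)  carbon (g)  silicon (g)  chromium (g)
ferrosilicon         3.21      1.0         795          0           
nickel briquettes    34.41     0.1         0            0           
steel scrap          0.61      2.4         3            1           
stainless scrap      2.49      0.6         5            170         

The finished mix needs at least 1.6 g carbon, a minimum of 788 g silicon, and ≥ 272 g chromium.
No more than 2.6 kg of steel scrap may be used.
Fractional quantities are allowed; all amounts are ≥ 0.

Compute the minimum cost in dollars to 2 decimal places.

$7.13

Set it up as a linear program. Let x1 = kg of ferrosilicon, x2 = kg of nickel briquettes, x3 = kg of steel scrap, x4 = kg of stainless scrap.
Minimise 3.21x1 + 34.41x2 + 0.61x3 + 2.49x4 subject to:
  1x1 + 0.1x2 + 2.4x3 + 0.6x4 ≥ 1.6   (carbon)
  795x1 + 3x3 + 5x4 ≥ 788   (silicon)
  1x3 + 170x4 ≥ 272   (chromium)
  x3 ≤ 2.6
  x1, x2, x3, x4 ≥ 0.
The cheapest feasible vertex uses only ferrosilicon, stainless scrap; nickel briquettes, steel scrap are not used. Binding constraints: silicon and chromium.
Optimal quantities: ferrosilicon = 0.9811 kg, stainless scrap = 1.6 kg.
Hence cost = 3.21·0.9811 + 2.49·1.6 = $7.1333.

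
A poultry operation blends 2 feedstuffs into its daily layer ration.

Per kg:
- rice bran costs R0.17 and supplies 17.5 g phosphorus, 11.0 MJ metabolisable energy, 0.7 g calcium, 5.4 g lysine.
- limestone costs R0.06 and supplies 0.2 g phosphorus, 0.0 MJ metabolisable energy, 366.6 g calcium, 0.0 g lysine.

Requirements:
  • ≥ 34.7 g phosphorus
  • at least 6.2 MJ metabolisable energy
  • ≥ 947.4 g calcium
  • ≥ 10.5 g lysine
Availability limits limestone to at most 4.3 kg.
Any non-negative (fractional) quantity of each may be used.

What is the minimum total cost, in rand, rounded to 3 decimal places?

Treat it as an LP. Let x1 = kg of rice bran, x2 = kg of limestone.
Minimize 0.17x1 + 0.06x2 s.t.:
  17.5x1 + 0.2x2 ≥ 34.7   (phosphorus)
  11x1 ≥ 6.2   (metabolisable energy)
  0.7x1 + 366.6x2 ≥ 947.4   (calcium)
  5.4x1 ≥ 10.5   (lysine)
  x2 ≤ 4.3
  x1, x2 ≥ 0.
Both inputs are positive at the optimum. Binding constraints: phosphorus and calcium.
Solving gives x1 = 1.953, x2 = 2.581.
Total cost: 0.17·1.953 + 0.06·2.581 = 0.48687.

R0.487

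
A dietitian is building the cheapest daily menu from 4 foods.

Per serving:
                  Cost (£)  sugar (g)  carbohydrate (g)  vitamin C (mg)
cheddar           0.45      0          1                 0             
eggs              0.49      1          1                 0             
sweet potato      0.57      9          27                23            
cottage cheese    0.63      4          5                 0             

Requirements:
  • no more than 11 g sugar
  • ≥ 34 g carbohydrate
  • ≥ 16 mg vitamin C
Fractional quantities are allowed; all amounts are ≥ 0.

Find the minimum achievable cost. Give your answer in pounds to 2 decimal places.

Treat it as an LP. Let x1 = servings of cheddar, x2 = servings of eggs, x3 = servings of sweet potato, x4 = servings of cottage cheese.
Minimize 0.45x1 + 0.49x2 + 0.57x3 + 0.63x4 with:
  1x2 + 9x3 + 4x4 ≤ 11   (sugar)
  1x1 + 1x2 + 27x3 + 5x4 ≥ 34   (carbohydrate)
  23x3 ≥ 16   (vitamin C)
  x1, x2, x3, x4 ≥ 0.
The cheapest feasible vertex uses only cheddar, sweet potato; eggs, cottage cheese are not used. The sugar and carbohydrate requirements are met with equality.
So cheddar = 1 serving, sweet potato = 1.222 servings.
Objective = 0.45·1 + 0.57·1.222 = 1.1465.

£1.15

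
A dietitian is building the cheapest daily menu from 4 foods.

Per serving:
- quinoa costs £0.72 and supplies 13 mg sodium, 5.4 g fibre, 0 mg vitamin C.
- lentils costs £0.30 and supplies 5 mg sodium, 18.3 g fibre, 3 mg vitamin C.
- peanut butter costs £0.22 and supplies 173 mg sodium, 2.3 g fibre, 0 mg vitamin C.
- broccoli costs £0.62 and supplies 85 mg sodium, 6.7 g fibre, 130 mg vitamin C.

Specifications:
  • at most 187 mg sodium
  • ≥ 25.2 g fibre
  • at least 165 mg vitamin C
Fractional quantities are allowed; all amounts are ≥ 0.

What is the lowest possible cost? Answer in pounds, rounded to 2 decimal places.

£1.05

Set it up as a linear program. Let x1 = servings of quinoa, x2 = servings of lentils, x3 = servings of peanut butter, x4 = servings of broccoli.
Minimise 0.72x1 + 0.3x2 + 0.22x3 + 0.62x4 with:
  13x1 + 5x2 + 173x3 + 85x4 ≤ 187   (sodium)
  5.4x1 + 18.3x2 + 2.3x3 + 6.7x4 ≥ 25.2   (fibre)
  3x2 + 130x4 ≥ 165   (vitamin C)
  x1, x2, x3, x4 ≥ 0.
The optimal basis is {lentils, broccoli}; quinoa, peanut butter drop out. The fibre and vitamin C requirements are met with equality.
Solving gives x2 = 0.9201, x4 = 1.248.
Cost = 0.3·0.9201 + 0.62·1.248 = 1.0498.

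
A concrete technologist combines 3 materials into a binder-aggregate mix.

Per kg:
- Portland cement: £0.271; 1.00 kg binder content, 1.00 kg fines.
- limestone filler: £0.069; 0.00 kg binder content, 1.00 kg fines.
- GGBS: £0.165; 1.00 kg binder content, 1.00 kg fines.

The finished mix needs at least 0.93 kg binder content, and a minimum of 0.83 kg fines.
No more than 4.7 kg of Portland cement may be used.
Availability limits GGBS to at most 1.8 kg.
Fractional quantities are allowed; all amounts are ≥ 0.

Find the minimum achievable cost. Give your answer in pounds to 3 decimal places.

£0.153

This is a linear program. Let x1 = kg of Portland cement, x2 = kg of limestone filler, x3 = kg of GGBS.
Minimize 0.271x1 + 0.069x2 + 0.165x3 s.t.:
  1x1 + 1x3 ≥ 0.93   (binder content)
  1x1 + 1x2 + 1x3 ≥ 0.83   (fines)
  x1 ≤ 4.7
  x3 ≤ 1.8
  x1, x2, x3 ≥ 0.
The minimum-cost mix takes nothing from Portland cement, limestone filler — only GGBS. The binder content requirement is met with equality.
Solving gives x3 = 0.93.
Cost = 0.165·0.93 = 0.15345.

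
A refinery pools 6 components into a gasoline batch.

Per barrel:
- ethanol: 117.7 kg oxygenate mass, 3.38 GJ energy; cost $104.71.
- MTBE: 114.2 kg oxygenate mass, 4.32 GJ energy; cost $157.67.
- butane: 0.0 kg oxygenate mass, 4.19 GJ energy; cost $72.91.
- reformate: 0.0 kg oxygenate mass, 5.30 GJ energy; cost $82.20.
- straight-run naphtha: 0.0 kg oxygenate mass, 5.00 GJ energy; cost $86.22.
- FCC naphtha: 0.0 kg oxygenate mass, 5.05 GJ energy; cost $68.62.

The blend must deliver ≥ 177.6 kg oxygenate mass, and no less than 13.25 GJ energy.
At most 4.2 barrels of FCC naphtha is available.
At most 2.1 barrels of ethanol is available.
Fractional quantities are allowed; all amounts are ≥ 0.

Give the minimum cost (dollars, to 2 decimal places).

$268.74

Treat it as an LP. Let x1 = barrels of ethanol, x2 = barrels of MTBE, x3 = barrels of butane, x4 = barrels of reformate, x5 = barrels of straight-run naphtha, x6 = barrels of FCC naphtha.
min 104.71x1 + 157.67x2 + 72.91x3 + 82.2x4 + 86.22x5 + 68.62x6 with:
  117.7x1 + 114.2x2 ≥ 177.6   (oxygenate mass)
  3.38x1 + 4.32x2 + 4.19x3 + 5.3x4 + 5x5 + 5.05x6 ≥ 13.25   (energy)
  x6 ≤ 4.2
  x1 ≤ 2.1
  x1, x2, x3, x4, x5, x6 ≥ 0.
The cheapest feasible vertex uses only ethanol, FCC naphtha; MTBE, butane, reformate, straight-run naphtha are not used. There the oxygenate mass and energy constraints are tight.
So ethanol = 1.5089 barrels, FCC naphtha = 1.6138 barrels.
Total cost: 104.71·1.5089 + 68.62·1.6138 = 268.7359.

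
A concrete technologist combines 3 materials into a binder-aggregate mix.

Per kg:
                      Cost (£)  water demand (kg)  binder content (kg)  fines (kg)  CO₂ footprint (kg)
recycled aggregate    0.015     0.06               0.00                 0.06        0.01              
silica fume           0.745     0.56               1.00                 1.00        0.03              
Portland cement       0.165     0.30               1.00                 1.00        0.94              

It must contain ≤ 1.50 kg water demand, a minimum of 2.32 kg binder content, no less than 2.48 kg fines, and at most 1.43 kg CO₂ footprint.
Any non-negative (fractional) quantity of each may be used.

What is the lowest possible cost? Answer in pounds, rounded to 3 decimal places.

£0.918

Let x1 = kg of recycled aggregate, x2 = kg of silica fume, x3 = kg of Portland cement.
min 0.015x1 + 0.745x2 + 0.165x3 s.t.:
  0.06x1 + 0.56x2 + 0.3x3 ≤ 1.5   (water demand)
  1x2 + 1x3 ≥ 2.32   (binder content)
  0.06x1 + 1x2 + 1x3 ≥ 2.48   (fines)
  0.01x1 + 0.03x2 + 0.94x3 ≤ 1.43   (CO₂ footprint)
  x1, x2, x3 ≥ 0.
All 3 inputs are positive at the optimum. Binding constraints: binder content, fines, CO₂ footprint.
Solving gives x1 = 2.667, x2 = 0.8544, x3 = 1.466.
Total cost: 0.015·2.667 + 0.745·0.8544 + 0.165·1.466 = 0.91842.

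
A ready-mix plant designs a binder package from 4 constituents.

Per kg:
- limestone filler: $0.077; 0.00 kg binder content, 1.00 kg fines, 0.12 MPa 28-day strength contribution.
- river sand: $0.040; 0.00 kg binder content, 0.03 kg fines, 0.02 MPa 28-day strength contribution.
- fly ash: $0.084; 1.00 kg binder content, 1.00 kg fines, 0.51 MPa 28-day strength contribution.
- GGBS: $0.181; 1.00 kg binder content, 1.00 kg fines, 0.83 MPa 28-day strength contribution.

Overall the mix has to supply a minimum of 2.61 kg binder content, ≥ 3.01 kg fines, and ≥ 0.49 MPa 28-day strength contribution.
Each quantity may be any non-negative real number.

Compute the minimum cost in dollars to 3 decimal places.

Let x1 = kg of limestone filler, x2 = kg of river sand, x3 = kg of fly ash, x4 = kg of GGBS.
min 0.077x1 + 0.04x2 + 0.084x3 + 0.181x4 with:
  1x3 + 1x4 ≥ 2.61   (binder content)
  1x1 + 0.03x2 + 1x3 + 1x4 ≥ 3.01   (fines)
  0.12x1 + 0.02x2 + 0.51x3 + 0.83x4 ≥ 0.49   (28-day strength contribution)
  x1, x2, x3, x4 ≥ 0.
The optimal basis is {limestone filler, fly ash}; river sand, GGBS drop out. There the binder content and fines constraints are tight.
Solving gives x1 = 0.4, x3 = 2.61.
Hence cost = 0.077·0.4 + 0.084·2.61 = $0.25004.

$0.250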